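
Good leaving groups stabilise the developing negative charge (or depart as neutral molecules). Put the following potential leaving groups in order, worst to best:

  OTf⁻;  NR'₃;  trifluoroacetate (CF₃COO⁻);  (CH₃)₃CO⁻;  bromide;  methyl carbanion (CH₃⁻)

methyl carbanion (CH₃⁻) < (CH₃)₃CO⁻ < NR'₃ < trifluoroacetate (CF₃COO⁻) < bromide < OTf⁻

OTf⁻: pKₐ(CF₃SO₃H (triflic acid)) ≈ -14
bromide: pKₐ(HBr) ≈ -9
trifluoroacetate (CF₃COO⁻): pKₐ(CF₃COOH) ≈ 0.2
NR'₃: pKₐ(R'₃NH⁺) ≈ 10.7
(CH₃)₃CO⁻: pKₐ(t-BuOH) ≈ 18
methyl carbanion (CH₃⁻): pKₐ(CH₄) ≈ 48 — unstabilised carbanion; the worst conceivable leaving group
Reversing gives the worst-to-best order requested.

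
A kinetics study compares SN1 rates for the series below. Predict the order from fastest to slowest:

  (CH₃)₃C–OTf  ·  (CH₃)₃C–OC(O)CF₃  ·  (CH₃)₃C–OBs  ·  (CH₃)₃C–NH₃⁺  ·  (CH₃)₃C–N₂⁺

(CH₃)₃C–N₂⁺ > (CH₃)₃C–OTf > (CH₃)₃C–OBs > (CH₃)₃C–OC(O)CF₃ > (CH₃)₃C–NH₃⁺

Same R in every case — rank the leaving groups.
Leaving-group ability tracks the stability of the departed species; conjugate-acid pKₐ is the usual yardstick (lower pKₐ → better LG).
(CH₃)₃C–N₂⁺ loses N₂: no meaningful conjugate acid; N₂ departs as an exceptionally stable neutral molecule
(CH₃)₃C–OTf loses OTf⁻: pKₐ(CF₃SO₃H (triflic acid)) ≈ -14
(CH₃)₃C–OBs loses OBs⁻: pKₐ(p-BrC₆H₄SO₃H) ≈ -2.8
(CH₃)₃C–OC(O)CF₃ loses CF₃COO⁻: pKₐ(CF₃COOH) ≈ 0.2
(CH₃)₃C–NH₃⁺ loses NH₃: pKₐ(NH₄⁺) ≈ 9.2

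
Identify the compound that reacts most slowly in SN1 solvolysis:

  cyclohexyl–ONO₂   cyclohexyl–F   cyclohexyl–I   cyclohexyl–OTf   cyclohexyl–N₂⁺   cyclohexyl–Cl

Identical carbon frameworks mean the comparison reduces to leaving-group quality.
Leaving-group ability tracks the stability of the departed species; conjugate-acid pKₐ is the usual yardstick (lower pKₐ → better LG).
cyclohexyl–N₂⁺ loses N₂: no meaningful conjugate acid; N₂ departs as an exceptionally stable neutral molecule
cyclohexyl–OTf loses OTf⁻: pKₐ(CF₃SO₃H (triflic acid)) ≈ -14
cyclohexyl–I loses I⁻: pKₐ(HI) ≈ -10
cyclohexyl–Cl loses Cl⁻: pKₐ(HCl) ≈ -7
cyclohexyl–ONO₂ loses NO₃⁻: pKₐ(HNO₃) ≈ -1.3
cyclohexyl–F loses F⁻: pKₐ(HF) ≈ 3.2

cyclohexyl–F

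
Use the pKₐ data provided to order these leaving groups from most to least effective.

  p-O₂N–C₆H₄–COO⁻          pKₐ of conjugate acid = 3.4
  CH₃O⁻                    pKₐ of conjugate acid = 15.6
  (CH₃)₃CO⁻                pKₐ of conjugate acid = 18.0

p-O₂N–C₆H₄–COO⁻ > CH₃O⁻ > (CH₃)₃CO⁻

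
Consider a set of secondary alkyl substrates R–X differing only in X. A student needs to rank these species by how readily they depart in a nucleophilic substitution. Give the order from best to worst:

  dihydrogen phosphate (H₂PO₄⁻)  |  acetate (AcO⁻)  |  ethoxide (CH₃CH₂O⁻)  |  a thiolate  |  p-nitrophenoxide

dihydrogen phosphate (H₂PO₄⁻) > acetate (AcO⁻) > p-nitrophenoxide > a thiolate > ethoxide (CH₃CH₂O⁻)

The more stable X⁻ (or X) is on its own — i.e. the weaker a base it is — the better a leaving group it makes.
dihydrogen phosphate (H₂PO₄⁻): pKₐ(H₃PO₄) ≈ 2.1
acetate (AcO⁻): pKₐ(CH₃COOH) ≈ 4.8 — resonance-stabilised but still a weak base
p-nitrophenoxide: pKₐ(p-nitrophenol) ≈ 7.2 — nitro group delocalises the charge; the classic chromogenic LG
a thiolate: pKₐ(RSH (a thiol)) ≈ 10.5 — moderately basic; rarely leaves without activation
ethoxide (CH₃CH₂O⁻): pKₐ(CH₃CH₂OH) ≈ 16 — strong base; alkoxides do not leave unassisted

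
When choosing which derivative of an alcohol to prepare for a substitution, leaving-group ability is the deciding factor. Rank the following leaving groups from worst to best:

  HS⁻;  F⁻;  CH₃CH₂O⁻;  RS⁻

Leaving-group ability tracks the stability of the departed species; conjugate-acid pKₐ is the usual yardstick (lower pKₐ → better LG).
F⁻: pKₐ(HF) ≈ 3.2
HS⁻: pKₐ(H₂S) ≈ 7 — larger and more polarisable than the oxygen analogue
RS⁻: pKₐ(RSH (a thiol)) ≈ 10.5 — moderately basic; rarely leaves without activation
CH₃CH₂O⁻: pKₐ(CH₃CH₂OH) ≈ 16
Listed from poorest to best leaving group as asked.

CH₃CH₂O⁻ < RS⁻ < HS⁻ < F⁻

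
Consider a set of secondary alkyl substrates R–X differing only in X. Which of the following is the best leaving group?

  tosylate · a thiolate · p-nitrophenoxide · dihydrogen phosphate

tosylate: pKₐ(p-CH₃C₆H₄SO₃H (TsOH)) ≈ -2.8
dihydrogen phosphate: pKₐ(H₃PO₄) ≈ 2.1
p-nitrophenoxide: pKₐ(p-nitrophenol) ≈ 7.2
a thiolate: pKₐ(RSH (a thiol)) ≈ 10.5

tosylate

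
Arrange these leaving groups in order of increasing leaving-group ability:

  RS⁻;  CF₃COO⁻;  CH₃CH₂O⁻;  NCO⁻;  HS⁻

A good leaving group is a weak base: the lower the pKₐ of its conjugate acid, the more readily it departs.
CF₃COO⁻: pKₐ(CF₃COOH) ≈ 0.2
NCO⁻: pKₐ(HOCN) ≈ 3.5
HS⁻: pKₐ(H₂S) ≈ 7
RS⁻: pKₐ(RSH (a thiol)) ≈ 10.5
CH₃CH₂O⁻: pKₐ(CH₃CH₂OH) ≈ 16
Listed from poorest to best leaving group as asked.

CH₃CH₂O⁻ < RS⁻ < HS⁻ < NCO⁻ < CF₃COO⁻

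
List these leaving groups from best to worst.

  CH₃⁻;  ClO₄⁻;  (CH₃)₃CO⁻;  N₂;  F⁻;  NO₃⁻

N₂ > ClO₄⁻ > NO₃⁻ > F⁻ > (CH₃)₃CO⁻ > CH₃⁻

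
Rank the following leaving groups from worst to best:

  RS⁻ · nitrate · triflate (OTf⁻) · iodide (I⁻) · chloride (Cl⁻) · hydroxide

The more stable X⁻ (or X) is on its own — i.e. the weaker a base it is — the better a leaving group it makes.
triflate (OTf⁻): pKₐ(CF₃SO₃H (triflic acid)) ≈ -14
iodide (I⁻): pKₐ(HI) ≈ -10 — large, highly polarisable; very weak base
chloride (Cl⁻): pKₐ(HCl) ≈ -7
nitrate: pKₐ(HNO₃) ≈ -1.3 — resonance-delocalised over three oxygens
RS⁻: pKₐ(RSH (a thiol)) ≈ 10.5 — moderately basic; rarely leaves without activation
hydroxide: pKₐ(H₂O) ≈ 15.7
Listed from poorest to best leaving group as asked.

hydroxide < RS⁻ < nitrate < chloride (Cl⁻) < iodide (I⁻) < triflate (OTf⁻)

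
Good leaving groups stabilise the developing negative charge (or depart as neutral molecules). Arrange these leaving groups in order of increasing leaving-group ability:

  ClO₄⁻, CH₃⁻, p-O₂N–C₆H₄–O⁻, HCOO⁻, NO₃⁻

CH₃⁻ < p-O₂N–C₆H₄–O⁻ < HCOO⁻ < NO₃⁻ < ClO₄⁻

Rank by basicity of the departing species: weakest base leaves most easily.
ClO₄⁻: pKₐ(HClO₄) ≈ -10 — extremely weak base; rarely used for safety reasons
NO₃⁻: pKₐ(HNO₃) ≈ -1.3 — resonance-delocalised over three oxygens
HCOO⁻: pKₐ(HCOOH) ≈ 3.8 — resonance-stabilised carboxylate
p-O₂N–C₆H₄–O⁻: pKₐ(p-nitrophenol) ≈ 7.2 — nitro group delocalises the charge; the classic chromogenic LG
CH₃⁻: pKₐ(CH₄) ≈ 48 — unstabilised carbanion; the worst conceivable leaving group
Reversing gives the worst-to-best order requested.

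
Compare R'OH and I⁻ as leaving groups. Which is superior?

I⁻ is the better leaving group.
pKₐ(HI) ≈ -10 versus pKₐ(R'OH₂⁺) ≈ -2.4: I⁻ is the much weaker base.
Large, highly polarisable; very weak base.

I⁻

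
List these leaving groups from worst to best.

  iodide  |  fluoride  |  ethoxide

iodide: pKₐ(HI) ≈ -10
fluoride: pKₐ(HF) ≈ 3.2
ethoxide: pKₐ(CH₃CH₂OH) ≈ 16
Listed from poorest to best leaving group as asked.

ethoxide < fluoride < iodide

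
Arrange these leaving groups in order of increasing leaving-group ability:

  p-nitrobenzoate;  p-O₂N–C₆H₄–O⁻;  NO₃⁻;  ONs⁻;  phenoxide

phenoxide < p-O₂N–C₆H₄–O⁻ < p-nitrobenzoate < NO₃⁻ < ONs⁻

Leaving-group ability tracks the stability of the departed species; conjugate-acid pKₐ is the usual yardstick (lower pKₐ → better LG).
ONs⁻: pKₐ(p-O₂NC₆H₄SO₃H) ≈ -3.5
NO₃⁻: pKₐ(HNO₃) ≈ -1.3
p-nitrobenzoate: pKₐ(p-nitrobenzoic acid) ≈ 3.4
p-O₂N–C₆H₄–O⁻: pKₐ(p-nitrophenol) ≈ 7.2
phenoxide: pKₐ(C₆H₅OH (phenol)) ≈ 10
The question asks for worst first, so the sequence is read in increasing leaving-group ability.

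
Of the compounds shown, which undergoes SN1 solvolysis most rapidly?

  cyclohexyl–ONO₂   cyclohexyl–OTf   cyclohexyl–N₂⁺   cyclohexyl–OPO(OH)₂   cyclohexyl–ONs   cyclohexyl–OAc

cyclohexyl–N₂⁺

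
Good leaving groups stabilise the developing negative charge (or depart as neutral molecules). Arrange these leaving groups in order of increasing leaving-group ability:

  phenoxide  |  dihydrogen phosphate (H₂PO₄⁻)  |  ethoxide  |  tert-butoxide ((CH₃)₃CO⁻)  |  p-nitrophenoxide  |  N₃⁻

tert-butoxide ((CH₃)₃CO⁻) < ethoxide < phenoxide < p-nitrophenoxide < N₃⁻ < dihydrogen phosphate (H₂PO₄⁻)

A good leaving group is a weak base: the lower the pKₐ of its conjugate acid, the more readily it departs.
dihydrogen phosphate (H₂PO₄⁻): pKₐ(H₃PO₄) ≈ 2.1
N₃⁻: pKₐ(HN₃) ≈ 4.7
p-nitrophenoxide: pKₐ(p-nitrophenol) ≈ 7.2
phenoxide: pKₐ(C₆H₅OH (phenol)) ≈ 10
ethoxide: pKₐ(CH₃CH₂OH) ≈ 16
tert-butoxide ((CH₃)₃CO⁻): pKₐ(t-BuOH) ≈ 18
Listed from poorest to best leaving group as asked.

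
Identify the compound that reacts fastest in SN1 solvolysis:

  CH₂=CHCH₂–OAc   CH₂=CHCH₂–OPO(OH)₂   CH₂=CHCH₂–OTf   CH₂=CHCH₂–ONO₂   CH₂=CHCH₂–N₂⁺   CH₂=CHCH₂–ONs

Identical carbon frameworks mean the comparison reduces to leaving-group quality.
Leaving-group ability tracks the stability of the departed species; conjugate-acid pKₐ is the usual yardstick (lower pKₐ → better LG).
CH₂=CHCH₂–N₂⁺ loses N₂: no meaningful conjugate acid; N₂ departs as an exceptionally stable neutral molecule
CH₂=CHCH₂–OTf loses OTf⁻: pKₐ(CF₃SO₃H (triflic acid)) ≈ -14
CH₂=CHCH₂–ONs loses ONs⁻: pKₐ(p-O₂NC₆H₄SO₃H) ≈ -3.5
CH₂=CHCH₂–ONO₂ loses NO₃⁻: pKₐ(HNO₃) ≈ -1.3
CH₂=CHCH₂–OPO(OH)₂ loses H₂PO₄⁻: pKₐ(H₃PO₄) ≈ 2.1
CH₂=CHCH₂–OAc loses AcO⁻: pKₐ(CH₃COOH) ≈ 4.8

CH₂=CHCH₂–N₂⁺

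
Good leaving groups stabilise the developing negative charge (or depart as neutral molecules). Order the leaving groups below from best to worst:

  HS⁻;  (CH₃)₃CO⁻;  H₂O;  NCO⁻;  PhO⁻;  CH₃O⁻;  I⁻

I⁻: pKₐ(HI) ≈ -10
H₂O: pKₐ(H₃O⁺) ≈ -1.7
NCO⁻: pKₐ(HOCN) ≈ 3.5
HS⁻: pKₐ(H₂S) ≈ 7
PhO⁻: pKₐ(C₆H₅OH (phenol)) ≈ 10
CH₃O⁻: pKₐ(CH₃OH) ≈ 15.5
(CH₃)₃CO⁻: pKₐ(t-BuOH) ≈ 18

I⁻ > H₂O > NCO⁻ > HS⁻ > PhO⁻ > CH₃O⁻ > (CH₃)₃CO⁻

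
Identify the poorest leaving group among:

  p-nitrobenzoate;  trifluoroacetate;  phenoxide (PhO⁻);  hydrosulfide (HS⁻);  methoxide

methoxide

Leaving-group ability tracks the stability of the departed species; conjugate-acid pKₐ is the usual yardstick (lower pKₐ → better LG).
trifluoroacetate: pKₐ(CF₃COOH) ≈ 0.2
p-nitrobenzoate: pKₐ(p-nitrobenzoic acid) ≈ 3.4
hydrosulfide (HS⁻): pKₐ(H₂S) ≈ 7
phenoxide (PhO⁻): pKₐ(C₆H₅OH (phenol)) ≈ 10
methoxide: pKₐ(CH₃OH) ≈ 15.5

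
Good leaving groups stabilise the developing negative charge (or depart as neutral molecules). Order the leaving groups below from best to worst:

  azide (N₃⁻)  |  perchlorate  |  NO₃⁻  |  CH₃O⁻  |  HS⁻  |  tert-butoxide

perchlorate: pKₐ(HClO₄) ≈ -10
NO₃⁻: pKₐ(HNO₃) ≈ -1.3
azide (N₃⁻): pKₐ(HN₃) ≈ 4.7
HS⁻: pKₐ(H₂S) ≈ 7
CH₃O⁻: pKₐ(CH₃OH) ≈ 15.5
tert-butoxide: pKₐ(t-BuOH) ≈ 18

perchlorate > NO₃⁻ > azide (N₃⁻) > HS⁻ > CH₃O⁻ > tert-butoxide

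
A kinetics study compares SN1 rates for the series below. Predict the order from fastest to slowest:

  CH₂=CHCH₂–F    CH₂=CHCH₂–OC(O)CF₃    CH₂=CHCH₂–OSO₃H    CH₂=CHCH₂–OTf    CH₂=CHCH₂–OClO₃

CH₂=CHCH₂–OTf > CH₂=CHCH₂–OClO₃ > CH₂=CHCH₂–OSO₃H > CH₂=CHCH₂–OC(O)CF₃ > CH₂=CHCH₂–F

The skeletons are identical, so relative rate is governed entirely by leaving-group ability.
Rank by basicity of the departing species: weakest base leaves most easily.
CH₂=CHCH₂–OTf loses OTf⁻: pKₐ(CF₃SO₃H (triflic acid)) ≈ -14
CH₂=CHCH₂–OClO₃ loses ClO₄⁻: pKₐ(HClO₄) ≈ -10
CH₂=CHCH₂–OSO₃H loses HSO₄⁻: pKₐ(H₂SO₄) ≈ -3
CH₂=CHCH₂–OC(O)CF₃ loses CF₃COO⁻: pKₐ(CF₃COOH) ≈ 0.2
CH₂=CHCH₂–F loses F⁻: pKₐ(HF) ≈ 3.2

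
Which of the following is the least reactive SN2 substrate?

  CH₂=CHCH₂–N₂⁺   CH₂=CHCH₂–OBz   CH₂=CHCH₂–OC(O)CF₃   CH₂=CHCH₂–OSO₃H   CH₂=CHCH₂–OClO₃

Same R in every case — rank the leaving groups.
Rank by basicity of the departing species: weakest base leaves most easily.
CH₂=CHCH₂–N₂⁺ loses N₂: no meaningful conjugate acid; N₂ departs as an exceptionally stable neutral molecule
CH₂=CHCH₂–OClO₃ loses ClO₄⁻: pKₐ(HClO₄) ≈ -10
CH₂=CHCH₂–OSO₃H loses HSO₄⁻: pKₐ(H₂SO₄) ≈ -3
CH₂=CHCH₂–OC(O)CF₃ loses CF₃COO⁻: pKₐ(CF₃COOH) ≈ 0.2
CH₂=CHCH₂–OBz loses PhCOO⁻: pKₐ(C₆H₅COOH) ≈ 4.2

CH₂=CHCH₂–OBz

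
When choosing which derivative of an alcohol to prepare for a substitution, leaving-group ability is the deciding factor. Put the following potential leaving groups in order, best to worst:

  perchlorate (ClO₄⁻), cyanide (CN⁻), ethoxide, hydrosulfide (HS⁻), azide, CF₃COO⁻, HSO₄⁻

The more stable X⁻ (or X) is on its own — i.e. the weaker a base it is — the better a leaving group it makes.
perchlorate (ClO₄⁻): pKₐ(HClO₄) ≈ -10
HSO₄⁻: pKₐ(H₂SO₄) ≈ -3
CF₃COO⁻: pKₐ(CF₃COOH) ≈ 0.2
azide: pKₐ(HN₃) ≈ 4.7
hydrosulfide (HS⁻): pKₐ(H₂S) ≈ 7
cyanide (CN⁻): pKₐ(HCN) ≈ 9.2
ethoxide: pKₐ(CH₃CH₂OH) ≈ 16

perchlorate (ClO₄⁻) > HSO₄⁻ > CF₃COO⁻ > azide > hydrosulfide (HS⁻) > cyanide (CN⁻) > ethoxide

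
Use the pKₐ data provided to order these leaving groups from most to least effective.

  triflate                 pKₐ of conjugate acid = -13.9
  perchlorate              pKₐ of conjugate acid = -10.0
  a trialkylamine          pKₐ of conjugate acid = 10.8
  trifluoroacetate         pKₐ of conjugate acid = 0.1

Lower conjugate-acid pKₐ ⇒ weaker base ⇒ better leaving group.
Sorting by the given values: triflate (-13.9), perchlorate (-10.0), trifluoroacetate (0.1), a trialkylamine (10.8).

triflate > perchlorate > trifluoroacetate > a trialkylamine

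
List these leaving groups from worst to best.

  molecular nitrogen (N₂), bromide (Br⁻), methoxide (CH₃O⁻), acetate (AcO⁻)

methoxide (CH₃O⁻) < acetate (AcO⁻) < bromide (Br⁻) < molecular nitrogen (N₂)

Rank by basicity of the departing species: weakest base leaves most easily.
molecular nitrogen (N₂): no meaningful conjugate acid; N₂ departs as an exceptionally stable neutral molecule
bromide (Br⁻): pKₐ(HBr) ≈ -9 — weak base; good leaving group
acetate (AcO⁻): pKₐ(CH₃COOH) ≈ 4.8 — resonance-stabilised but still a weak base
methoxide (CH₃O⁻): pKₐ(CH₃OH) ≈ 15.5
Reversing gives the worst-to-best order requested.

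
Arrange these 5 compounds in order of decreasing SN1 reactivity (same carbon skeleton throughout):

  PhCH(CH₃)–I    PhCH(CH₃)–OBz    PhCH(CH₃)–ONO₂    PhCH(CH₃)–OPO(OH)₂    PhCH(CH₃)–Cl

PhCH(CH₃)–I > PhCH(CH₃)–Cl > PhCH(CH₃)–ONO₂ > PhCH(CH₃)–OPO(OH)₂ > PhCH(CH₃)–OBz

Same R in every case — rank the leaving groups.
The more stable X⁻ (or X) is on its own — i.e. the weaker a base it is — the better a leaving group it makes.
PhCH(CH₃)–I loses I⁻: pKₐ(HI) ≈ -10
PhCH(CH₃)–Cl loses Cl⁻: pKₐ(HCl) ≈ -7
PhCH(CH₃)–ONO₂ loses NO₃⁻: pKₐ(HNO₃) ≈ -1.3
PhCH(CH₃)–OPO(OH)₂ loses H₂PO₄⁻: pKₐ(H₃PO₄) ≈ 2.1
PhCH(CH₃)–OBz loses PhCOO⁻: pKₐ(C₆H₅COOH) ≈ 4.2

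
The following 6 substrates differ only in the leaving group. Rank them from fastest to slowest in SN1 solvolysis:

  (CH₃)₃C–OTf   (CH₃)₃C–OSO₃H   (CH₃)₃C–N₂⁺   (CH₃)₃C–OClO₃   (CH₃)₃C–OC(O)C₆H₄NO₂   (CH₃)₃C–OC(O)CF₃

With the same alkyl group throughout, only the leaving group differentiates the rates.
The more stable X⁻ (or X) is on its own — i.e. the weaker a base it is — the better a leaving group it makes.
(CH₃)₃C–N₂⁺ loses N₂: no meaningful conjugate acid; N₂ departs as an exceptionally stable neutral molecule
(CH₃)₃C–OTf loses OTf⁻: pKₐ(CF₃SO₃H (triflic acid)) ≈ -14
(CH₃)₃C–OClO₃ loses ClO₄⁻: pKₐ(HClO₄) ≈ -10
(CH₃)₃C–OSO₃H loses HSO₄⁻: pKₐ(H₂SO₄) ≈ -3
(CH₃)₃C–OC(O)CF₃ loses CF₃COO⁻: pKₐ(CF₃COOH) ≈ 0.2
(CH₃)₃C–OC(O)C₆H₄NO₂ loses p-O₂N–C₆H₄–COO⁻: pKₐ(p-nitrobenzoic acid) ≈ 3.4

(CH₃)₃C–N₂⁺ > (CH₃)₃C–OTf > (CH₃)₃C–OClO₃ > (CH₃)₃C–OSO₃H > (CH₃)₃C–OC(O)CF₃ > (CH₃)₃C–OC(O)C₆H₄NO₂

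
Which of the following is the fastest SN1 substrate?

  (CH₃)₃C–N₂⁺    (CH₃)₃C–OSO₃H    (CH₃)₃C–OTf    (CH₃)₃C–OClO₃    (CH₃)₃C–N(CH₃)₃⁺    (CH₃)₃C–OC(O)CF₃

Same R in every case — rank the leaving groups.
A good leaving group is a weak base: the lower the pKₐ of its conjugate acid, the more readily it departs.
(CH₃)₃C–N₂⁺ loses N₂: no meaningful conjugate acid; N₂ departs as an exceptionally stable neutral molecule
(CH₃)₃C–OTf loses OTf⁻: pKₐ(CF₃SO₃H (triflic acid)) ≈ -14
(CH₃)₃C–OClO₃ loses ClO₄⁻: pKₐ(HClO₄) ≈ -10
(CH₃)₃C–OSO₃H loses HSO₄⁻: pKₐ(H₂SO₄) ≈ -3
(CH₃)₃C–OC(O)CF₃ loses CF₃COO⁻: pKₐ(CF₃COOH) ≈ 0.2
(CH₃)₃C–N(CH₃)₃⁺ loses NR'₃: pKₐ(R'₃NH⁺) ≈ 10.7

(CH₃)₃C–N₂⁺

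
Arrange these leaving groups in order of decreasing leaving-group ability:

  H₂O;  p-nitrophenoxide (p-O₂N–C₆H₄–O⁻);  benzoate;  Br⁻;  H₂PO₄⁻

Br⁻ > H₂O > H₂PO₄⁻ > benzoate > p-nitrophenoxide (p-O₂N–C₆H₄–O⁻)

Br⁻: pKₐ(HBr) ≈ -9
H₂O: pKₐ(H₃O⁺) ≈ -1.7
H₂PO₄⁻: pKₐ(H₃PO₄) ≈ 2.1
benzoate: pKₐ(C₆H₅COOH) ≈ 4.2
p-nitrophenoxide (p-O₂N–C₆H₄–O⁻): pKₐ(p-nitrophenol) ≈ 7.2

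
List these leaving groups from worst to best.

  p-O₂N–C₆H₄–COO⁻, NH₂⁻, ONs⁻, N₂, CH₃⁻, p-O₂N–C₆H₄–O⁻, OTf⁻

N₂: no meaningful conjugate acid; N₂ departs as an exceptionally stable neutral molecule
OTf⁻: pKₐ(CF₃SO₃H (triflic acid)) ≈ -14
ONs⁻: pKₐ(p-O₂NC₆H₄SO₃H) ≈ -3.5
p-O₂N–C₆H₄–COO⁻: pKₐ(p-nitrobenzoic acid) ≈ 3.4
p-O₂N–C₆H₄–O⁻: pKₐ(p-nitrophenol) ≈ 7.2
NH₂⁻: pKₐ(NH₃) ≈ 38
CH₃⁻: pKₐ(CH₄) ≈ 48
The question asks for worst first, so the sequence is read in increasing leaving-group ability.

CH₃⁻ < NH₂⁻ < p-O₂N–C₆H₄–O⁻ < p-O₂N–C₆H₄–COO⁻ < ONs⁻ < OTf⁻ < N₂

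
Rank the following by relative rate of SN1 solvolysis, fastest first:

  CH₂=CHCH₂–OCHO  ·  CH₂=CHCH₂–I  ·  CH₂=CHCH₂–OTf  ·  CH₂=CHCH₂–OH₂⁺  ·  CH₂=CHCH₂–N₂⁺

Identical carbon frameworks mean the comparison reduces to leaving-group quality.
The more stable X⁻ (or X) is on its own — i.e. the weaker a base it is — the better a leaving group it makes.
CH₂=CHCH₂–N₂⁺ loses N₂: no meaningful conjugate acid; N₂ departs as an exceptionally stable neutral molecule
CH₂=CHCH₂–OTf loses OTf⁻: pKₐ(CF₃SO₃H (triflic acid)) ≈ -14
CH₂=CHCH₂–I loses I⁻: pKₐ(HI) ≈ -10
CH₂=CHCH₂–OH₂⁺ loses H₂O: pKₐ(H₃O⁺) ≈ -1.7
CH₂=CHCH₂–OCHO loses HCOO⁻: pKₐ(HCOOH) ≈ 3.8

CH₂=CHCH₂–N₂⁺ > CH₂=CHCH₂–OTf > CH₂=CHCH₂–I > CH₂=CHCH₂–OH₂⁺ > CH₂=CHCH₂–OCHO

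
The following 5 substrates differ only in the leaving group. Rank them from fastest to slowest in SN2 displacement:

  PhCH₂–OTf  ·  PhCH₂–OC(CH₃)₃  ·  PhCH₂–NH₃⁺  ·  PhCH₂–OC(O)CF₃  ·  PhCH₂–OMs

PhCH₂–OTf > PhCH₂–OMs > PhCH₂–OC(O)CF₃ > PhCH₂–NH₃⁺ > PhCH₂–OC(CH₃)₃

Same R in every case — rank the leaving groups.
A good leaving group is a weak base: the lower the pKₐ of its conjugate acid, the more readily it departs.
PhCH₂–OTf loses OTf⁻: pKₐ(CF₃SO₃H (triflic acid)) ≈ -14
PhCH₂–OMs loses OMs⁻: pKₐ(CH₃SO₃H (MsOH)) ≈ -1.9
PhCH₂–OC(O)CF₃ loses CF₃COO⁻: pKₐ(CF₃COOH) ≈ 0.2
PhCH₂–NH₃⁺ loses NH₃: pKₐ(NH₄⁺) ≈ 9.2
PhCH₂–OC(CH₃)₃ loses (CH₃)₃CO⁻: pKₐ(t-BuOH) ≈ 18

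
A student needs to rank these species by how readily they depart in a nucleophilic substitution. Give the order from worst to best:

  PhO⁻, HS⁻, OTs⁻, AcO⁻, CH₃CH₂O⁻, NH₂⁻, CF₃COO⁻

The more stable X⁻ (or X) is on its own — i.e. the weaker a base it is — the better a leaving group it makes.
OTs⁻: pKₐ(p-CH₃C₆H₄SO₃H (TsOH)) ≈ -2.8
CF₃COO⁻: pKₐ(CF₃COOH) ≈ 0.2
AcO⁻: pKₐ(CH₃COOH) ≈ 4.8
HS⁻: pKₐ(H₂S) ≈ 7
PhO⁻: pKₐ(C₆H₅OH (phenol)) ≈ 10
CH₃CH₂O⁻: pKₐ(CH₃CH₂OH) ≈ 16
NH₂⁻: pKₐ(NH₃) ≈ 38
Reversing gives the worst-to-best order requested.

NH₂⁻ < CH₃CH₂O⁻ < PhO⁻ < HS⁻ < AcO⁻ < CF₃COO⁻ < OTs⁻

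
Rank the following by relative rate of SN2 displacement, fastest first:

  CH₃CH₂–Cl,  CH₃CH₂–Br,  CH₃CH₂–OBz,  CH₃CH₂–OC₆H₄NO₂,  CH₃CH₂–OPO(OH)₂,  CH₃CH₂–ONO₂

CH₃CH₂–Br > CH₃CH₂–Cl > CH₃CH₂–ONO₂ > CH₃CH₂–OPO(OH)₂ > CH₃CH₂–OBz > CH₃CH₂–OC₆H₄NO₂

Identical carbon frameworks mean the comparison reduces to leaving-group quality.
A good leaving group is a weak base: the lower the pKₐ of its conjugate acid, the more readily it departs.
CH₃CH₂–Br loses Br⁻: pKₐ(HBr) ≈ -9
CH₃CH₂–Cl loses Cl⁻: pKₐ(HCl) ≈ -7
CH₃CH₂–ONO₂ loses NO₃⁻: pKₐ(HNO₃) ≈ -1.3
CH₃CH₂–OPO(OH)₂ loses H₂PO₄⁻: pKₐ(H₃PO₄) ≈ 2.1
CH₃CH₂–OBz loses PhCOO⁻: pKₐ(C₆H₅COOH) ≈ 4.2
CH₃CH₂–OC₆H₄NO₂ loses p-O₂N–C₆H₄–O⁻: pKₐ(p-nitrophenol) ≈ 7.2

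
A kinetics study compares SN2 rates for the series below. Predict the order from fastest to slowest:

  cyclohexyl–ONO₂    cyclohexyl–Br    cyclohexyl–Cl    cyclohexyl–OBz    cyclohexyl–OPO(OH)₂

cyclohexyl–Br > cyclohexyl–Cl > cyclohexyl–ONO₂ > cyclohexyl–OPO(OH)₂ > cyclohexyl–OBz

With the same alkyl group throughout, only the leaving group differentiates the rates.
A good leaving group is a weak base: the lower the pKₐ of its conjugate acid, the more readily it departs.
cyclohexyl–Br loses Br⁻: pKₐ(HBr) ≈ -9
cyclohexyl–Cl loses Cl⁻: pKₐ(HCl) ≈ -7
cyclohexyl–ONO₂ loses NO₃⁻: pKₐ(HNO₃) ≈ -1.3
cyclohexyl–OPO(OH)₂ loses H₂PO₄⁻: pKₐ(H₃PO₄) ≈ 2.1
cyclohexyl–OBz loses PhCOO⁻: pKₐ(C₆H₅COOH) ≈ 4.2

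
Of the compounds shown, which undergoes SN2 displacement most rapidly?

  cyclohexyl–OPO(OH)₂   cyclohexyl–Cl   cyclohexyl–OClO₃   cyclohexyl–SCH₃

Same R in every case — rank the leaving groups.
Rank by basicity of the departing species: weakest base leaves most easily.
cyclohexyl–OClO₃ loses ClO₄⁻: pKₐ(HClO₄) ≈ -10
cyclohexyl–Cl loses Cl⁻: pKₐ(HCl) ≈ -7
cyclohexyl–OPO(OH)₂ loses H₂PO₄⁻: pKₐ(H₃PO₄) ≈ 2.1
cyclohexyl–SCH₃ loses RS⁻: pKₐ(RSH (a thiol)) ≈ 10.5

cyclohexyl–OClO₃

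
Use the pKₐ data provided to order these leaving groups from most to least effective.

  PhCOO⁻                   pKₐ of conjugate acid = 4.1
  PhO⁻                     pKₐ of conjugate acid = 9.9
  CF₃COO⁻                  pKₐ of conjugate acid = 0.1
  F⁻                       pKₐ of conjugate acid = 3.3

CF₃COO⁻ > F⁻ > PhCOO⁻ > PhO⁻

Lower conjugate-acid pKₐ ⇒ weaker base ⇒ better leaving group.
Sorting by the given values: CF₃COO⁻ (0.1), F⁻ (3.3), PhCOO⁻ (4.1), PhO⁻ (9.9).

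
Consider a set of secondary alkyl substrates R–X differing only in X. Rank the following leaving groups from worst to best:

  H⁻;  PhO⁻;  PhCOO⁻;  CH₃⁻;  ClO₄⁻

CH₃⁻ < H⁻ < PhO⁻ < PhCOO⁻ < ClO₄⁻

Rank by basicity of the departing species: weakest base leaves most easily.
ClO₄⁻: pKₐ(HClO₄) ≈ -10 — extremely weak base; rarely used for safety reasons
PhCOO⁻: pKₐ(C₆H₅COOH) ≈ 4.2
PhO⁻: pKₐ(C₆H₅OH (phenol)) ≈ 10
H⁻: pKₐ(H₂) ≈ 36
CH₃⁻: pKₐ(CH₄) ≈ 48 — unstabilised carbanion; the worst conceivable leaving group
The question asks for worst first, so the sequence is read in increasing leaving-group ability.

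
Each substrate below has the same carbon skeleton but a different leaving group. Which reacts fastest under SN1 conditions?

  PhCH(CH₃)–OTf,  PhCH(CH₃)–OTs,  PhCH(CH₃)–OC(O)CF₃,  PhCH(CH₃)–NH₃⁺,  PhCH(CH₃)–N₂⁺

The skeletons are identical, so relative rate is governed entirely by leaving-group ability.
The more stable X⁻ (or X) is on its own — i.e. the weaker a base it is — the better a leaving group it makes.
PhCH(CH₃)–N₂⁺ loses N₂: no meaningful conjugate acid; N₂ departs as an exceptionally stable neutral molecule
PhCH(CH₃)–OTf loses OTf⁻: pKₐ(CF₃SO₃H (triflic acid)) ≈ -14
PhCH(CH₃)–OTs loses OTs⁻: pKₐ(p-CH₃C₆H₄SO₃H (TsOH)) ≈ -2.8
PhCH(CH₃)–OC(O)CF₃ loses CF₃COO⁻: pKₐ(CF₃COOH) ≈ 0.2
PhCH(CH₃)–NH₃⁺ loses NH₃: pKₐ(NH₄⁺) ≈ 9.2

PhCH(CH₃)–N₂⁺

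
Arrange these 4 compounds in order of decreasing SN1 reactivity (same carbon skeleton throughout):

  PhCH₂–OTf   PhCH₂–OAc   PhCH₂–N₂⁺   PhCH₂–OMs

With the same alkyl group throughout, only the leaving group differentiates the rates.
Rank by basicity of the departing species: weakest base leaves most easily.
PhCH₂–N₂⁺ loses N₂: no meaningful conjugate acid; N₂ departs as an exceptionally stable neutral molecule
PhCH₂–OTf loses OTf⁻: pKₐ(CF₃SO₃H (triflic acid)) ≈ -14
PhCH₂–OMs loses OMs⁻: pKₐ(CH₃SO₃H (MsOH)) ≈ -1.9
PhCH₂–OAc loses AcO⁻: pKₐ(CH₃COOH) ≈ 4.8

PhCH₂–N₂⁺ > PhCH₂–OTf > PhCH₂–OMs > PhCH₂–OAc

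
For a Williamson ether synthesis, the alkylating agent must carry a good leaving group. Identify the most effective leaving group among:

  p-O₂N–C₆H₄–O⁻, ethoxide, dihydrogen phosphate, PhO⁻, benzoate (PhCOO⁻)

The more stable X⁻ (or X) is on its own — i.e. the weaker a base it is — the better a leaving group it makes.
dihydrogen phosphate: pKₐ(H₃PO₄) ≈ 2.1
benzoate (PhCOO⁻): pKₐ(C₆H₅COOH) ≈ 4.2
p-O₂N–C₆H₄–O⁻: pKₐ(p-nitrophenol) ≈ 7.2
PhO⁻: pKₐ(C₆H₅OH (phenol)) ≈ 10
ethoxide: pKₐ(CH₃CH₂OH) ≈ 16

dihydrogen phosphate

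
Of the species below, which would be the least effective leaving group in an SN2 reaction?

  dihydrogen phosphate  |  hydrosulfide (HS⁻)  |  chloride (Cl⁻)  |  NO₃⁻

chloride (Cl⁻): pKₐ(HCl) ≈ -7
NO₃⁻: pKₐ(HNO₃) ≈ -1.3
dihydrogen phosphate: pKₐ(H₃PO₄) ≈ 2.1
hydrosulfide (HS⁻): pKₐ(H₂S) ≈ 7

hydrosulfide (HS⁻)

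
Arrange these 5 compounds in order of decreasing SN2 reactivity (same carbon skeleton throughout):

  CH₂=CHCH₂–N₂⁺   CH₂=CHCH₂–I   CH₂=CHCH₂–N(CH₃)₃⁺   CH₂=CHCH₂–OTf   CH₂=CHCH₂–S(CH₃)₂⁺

CH₂=CHCH₂–N₂⁺ > CH₂=CHCH₂–OTf > CH₂=CHCH₂–I > CH₂=CHCH₂–S(CH₃)₂⁺ > CH₂=CHCH₂–N(CH₃)₃⁺

Same R in every case — rank the leaving groups.
A good leaving group is a weak base: the lower the pKₐ of its conjugate acid, the more readily it departs.
CH₂=CHCH₂–N₂⁺ loses N₂: no meaningful conjugate acid; N₂ departs as an exceptionally stable neutral molecule
CH₂=CHCH₂–OTf loses OTf⁻: pKₐ(CF₃SO₃H (triflic acid)) ≈ -14
CH₂=CHCH₂–I loses I⁻: pKₐ(HI) ≈ -10
CH₂=CHCH₂–S(CH₃)₂⁺ loses SR'₂: pKₐ(R'₂SH⁺) ≈ -7
CH₂=CHCH₂–N(CH₃)₃⁺ loses NR'₃: pKₐ(R'₃NH⁺) ≈ 10.7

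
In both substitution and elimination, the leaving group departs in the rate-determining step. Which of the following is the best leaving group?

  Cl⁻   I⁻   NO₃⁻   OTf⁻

OTf⁻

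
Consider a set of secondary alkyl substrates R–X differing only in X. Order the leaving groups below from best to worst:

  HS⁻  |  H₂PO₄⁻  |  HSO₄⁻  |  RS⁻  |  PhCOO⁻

Leaving-group ability tracks the stability of the departed species; conjugate-acid pKₐ is the usual yardstick (lower pKₐ → better LG).
HSO₄⁻: pKₐ(H₂SO₄) ≈ -3
H₂PO₄⁻: pKₐ(H₃PO₄) ≈ 2.1
PhCOO⁻: pKₐ(C₆H₅COOH) ≈ 4.2
HS⁻: pKₐ(H₂S) ≈ 7
RS⁻: pKₐ(RSH (a thiol)) ≈ 10.5

HSO₄⁻ > H₂PO₄⁻ > PhCOO⁻ > HS⁻ > RS⁻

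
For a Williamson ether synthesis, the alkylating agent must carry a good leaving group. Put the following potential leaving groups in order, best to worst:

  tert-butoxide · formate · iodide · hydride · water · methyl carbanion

Leaving-group ability tracks the stability of the departed species; conjugate-acid pKₐ is the usual yardstick (lower pKₐ → better LG).
iodide: pKₐ(HI) ≈ -10
water: pKₐ(H₃O⁺) ≈ -1.7
formate: pKₐ(HCOOH) ≈ 3.8
tert-butoxide: pKₐ(t-BuOH) ≈ 18
hydride: pKₐ(H₂) ≈ 36
methyl carbanion: pKₐ(CH₄) ≈ 48

iodide > water > formate > tert-butoxide > hydride > methyl carbanion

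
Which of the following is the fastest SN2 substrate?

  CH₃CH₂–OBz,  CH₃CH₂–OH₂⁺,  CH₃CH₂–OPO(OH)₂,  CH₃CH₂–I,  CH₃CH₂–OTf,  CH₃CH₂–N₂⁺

With the same alkyl group throughout, only the leaving group differentiates the rates.
A good leaving group is a weak base: the lower the pKₐ of its conjugate acid, the more readily it departs.
CH₃CH₂–N₂⁺ loses N₂: no meaningful conjugate acid; N₂ departs as an exceptionally stable neutral molecule
CH₃CH₂–OTf loses OTf⁻: pKₐ(CF₃SO₃H (triflic acid)) ≈ -14
CH₃CH₂–I loses I⁻: pKₐ(HI) ≈ -10
CH₃CH₂–OH₂⁺ loses H₂O: pKₐ(H₃O⁺) ≈ -1.7
CH₃CH₂–OPO(OH)₂ loses H₂PO₄⁻: pKₐ(H₃PO₄) ≈ 2.1
CH₃CH₂–OBz loses PhCOO⁻: pKₐ(C₆H₅COOH) ≈ 4.2

CH₃CH₂–N₂⁺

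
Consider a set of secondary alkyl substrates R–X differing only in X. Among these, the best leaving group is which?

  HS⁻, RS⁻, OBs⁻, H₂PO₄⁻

OBs⁻: pKₐ(p-BrC₆H₄SO₃H) ≈ -2.8
H₂PO₄⁻: pKₐ(H₃PO₄) ≈ 2.1
HS⁻: pKₐ(H₂S) ≈ 7
RS⁻: pKₐ(RSH (a thiol)) ≈ 10.5

OBs⁻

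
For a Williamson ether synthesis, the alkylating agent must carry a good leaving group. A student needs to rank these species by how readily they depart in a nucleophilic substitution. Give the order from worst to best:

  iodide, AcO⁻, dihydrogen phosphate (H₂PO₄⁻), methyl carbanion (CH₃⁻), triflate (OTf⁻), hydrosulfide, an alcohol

methyl carbanion (CH₃⁻) < hydrosulfide < AcO⁻ < dihydrogen phosphate (H₂PO₄⁻) < an alcohol < iodide < triflate (OTf⁻)

triflate (OTf⁻): pKₐ(CF₃SO₃H (triflic acid)) ≈ -14 — charge spread over three oxygens and a CF₃ group; the premier leaving group in synthesis
iodide: pKₐ(HI) ≈ -10 — large, highly polarisable; very weak base
an alcohol: pKₐ(R'OH₂⁺) ≈ -2.4
dihydrogen phosphate (H₂PO₄⁻): pKₐ(H₃PO₄) ≈ 2.1
AcO⁻: pKₐ(CH₃COOH) ≈ 4.8 — resonance-stabilised but still a weak base
hydrosulfide: pKₐ(H₂S) ≈ 7
methyl carbanion (CH₃⁻): pKₐ(CH₄) ≈ 48 — unstabilised carbanion; the worst conceivable leaving group
Listed from poorest to best leaving group as asked.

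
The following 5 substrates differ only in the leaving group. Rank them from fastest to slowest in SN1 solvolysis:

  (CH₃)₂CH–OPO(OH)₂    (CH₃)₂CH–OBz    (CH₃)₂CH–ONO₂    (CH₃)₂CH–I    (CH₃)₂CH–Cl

(CH₃)₂CH–I > (CH₃)₂CH–Cl > (CH₃)₂CH–ONO₂ > (CH₃)₂CH–OPO(OH)₂ > (CH₃)₂CH–OBz

Identical carbon frameworks mean the comparison reduces to leaving-group quality.
The more stable X⁻ (or X) is on its own — i.e. the weaker a base it is — the better a leaving group it makes.
(CH₃)₂CH–I loses I⁻: pKₐ(HI) ≈ -10
(CH₃)₂CH–Cl loses Cl⁻: pKₐ(HCl) ≈ -7
(CH₃)₂CH–ONO₂ loses NO₃⁻: pKₐ(HNO₃) ≈ -1.3
(CH₃)₂CH–OPO(OH)₂ loses H₂PO₄⁻: pKₐ(H₃PO₄) ≈ 2.1
(CH₃)₂CH–OBz loses PhCOO⁻: pKₐ(C₆H₅COOH) ≈ 4.2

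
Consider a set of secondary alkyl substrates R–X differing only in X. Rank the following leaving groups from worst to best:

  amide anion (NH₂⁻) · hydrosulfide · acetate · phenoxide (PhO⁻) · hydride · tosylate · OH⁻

amide anion (NH₂⁻) < hydride < OH⁻ < phenoxide (PhO⁻) < hydrosulfide < acetate < tosylate

Leaving-group ability tracks the stability of the departed species; conjugate-acid pKₐ is the usual yardstick (lower pKₐ → better LG).
tosylate: pKₐ(p-CH₃C₆H₄SO₃H (TsOH)) ≈ -2.8
acetate: pKₐ(CH₃COOH) ≈ 4.8
hydrosulfide: pKₐ(H₂S) ≈ 7
phenoxide (PhO⁻): pKₐ(C₆H₅OH (phenol)) ≈ 10
OH⁻: pKₐ(H₂O) ≈ 15.7
hydride: pKₐ(H₂) ≈ 36 — extremely strong base; leaves only in special hydride-transfer contexts
amide anion (NH₂⁻): pKₐ(NH₃) ≈ 38
Listed from poorest to best leaving group as asked.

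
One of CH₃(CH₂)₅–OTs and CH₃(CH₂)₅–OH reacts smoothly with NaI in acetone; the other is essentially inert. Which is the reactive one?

CH₃(CH₂)₅–OTs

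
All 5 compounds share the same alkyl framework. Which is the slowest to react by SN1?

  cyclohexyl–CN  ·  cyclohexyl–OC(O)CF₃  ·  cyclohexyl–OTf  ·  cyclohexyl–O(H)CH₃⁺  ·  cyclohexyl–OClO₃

With the same alkyl group throughout, only the leaving group differentiates the rates.
Leaving-group ability tracks the stability of the departed species; conjugate-acid pKₐ is the usual yardstick (lower pKₐ → better LG).
cyclohexyl–OTf loses OTf⁻: pKₐ(CF₃SO₃H (triflic acid)) ≈ -14
cyclohexyl–OClO₃ loses ClO₄⁻: pKₐ(HClO₄) ≈ -10
cyclohexyl–O(H)CH₃⁺ loses R'OH: pKₐ(R'OH₂⁺) ≈ -2.4
cyclohexyl–OC(O)CF₃ loses CF₃COO⁻: pKₐ(CF₃COOH) ≈ 0.2
cyclohexyl–CN loses CN⁻: pKₐ(HCN) ≈ 9.2

cyclohexyl–CN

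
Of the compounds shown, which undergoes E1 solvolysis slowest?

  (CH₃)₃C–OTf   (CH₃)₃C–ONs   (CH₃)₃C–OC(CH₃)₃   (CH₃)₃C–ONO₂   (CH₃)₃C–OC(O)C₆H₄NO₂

(CH₃)₃C–OC(CH₃)₃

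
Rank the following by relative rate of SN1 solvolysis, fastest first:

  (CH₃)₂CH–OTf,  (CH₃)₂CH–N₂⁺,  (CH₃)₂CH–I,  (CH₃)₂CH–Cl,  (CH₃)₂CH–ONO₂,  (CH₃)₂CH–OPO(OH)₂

Identical carbon frameworks mean the comparison reduces to leaving-group quality.
Leaving-group ability tracks the stability of the departed species; conjugate-acid pKₐ is the usual yardstick (lower pKₐ → better LG).
(CH₃)₂CH–N₂⁺ loses N₂: no meaningful conjugate acid; N₂ departs as an exceptionally stable neutral molecule
(CH₃)₂CH–OTf loses OTf⁻: pKₐ(CF₃SO₃H (triflic acid)) ≈ -14
(CH₃)₂CH–I loses I⁻: pKₐ(HI) ≈ -10
(CH₃)₂CH–Cl loses Cl⁻: pKₐ(HCl) ≈ -7
(CH₃)₂CH–ONO₂ loses NO₃⁻: pKₐ(HNO₃) ≈ -1.3
(CH₃)₂CH–OPO(OH)₂ loses H₂PO₄⁻: pKₐ(H₃PO₄) ≈ 2.1

(CH₃)₂CH–N₂⁺ > (CH₃)₂CH–OTf > (CH₃)₂CH–I > (CH₃)₂CH–Cl > (CH₃)₂CH–ONO₂ > (CH₃)₂CH–OPO(OH)₂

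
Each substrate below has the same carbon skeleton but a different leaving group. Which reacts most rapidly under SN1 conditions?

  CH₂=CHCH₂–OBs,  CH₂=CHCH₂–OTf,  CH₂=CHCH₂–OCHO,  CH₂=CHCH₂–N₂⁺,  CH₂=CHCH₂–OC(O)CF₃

CH₂=CHCH₂–N₂⁺

Identical carbon frameworks mean the comparison reduces to leaving-group quality.
Leaving-group ability tracks the stability of the departed species; conjugate-acid pKₐ is the usual yardstick (lower pKₐ → better LG).
CH₂=CHCH₂–N₂⁺ loses N₂: no meaningful conjugate acid; N₂ departs as an exceptionally stable neutral molecule
CH₂=CHCH₂–OTf loses OTf⁻: pKₐ(CF₃SO₃H (triflic acid)) ≈ -14
CH₂=CHCH₂–OBs loses OBs⁻: pKₐ(p-BrC₆H₄SO₃H) ≈ -2.8
CH₂=CHCH₂–OC(O)CF₃ loses CF₃COO⁻: pKₐ(CF₃COOH) ≈ 0.2
CH₂=CHCH₂–OCHO loses HCOO⁻: pKₐ(HCOOH) ≈ 3.8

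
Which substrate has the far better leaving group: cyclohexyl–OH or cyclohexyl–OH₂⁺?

From cyclohexyl–OH the departing group would be OH⁻ (pKₐ(H₂O) ≈ 15.7). Strong base; essentially never leaves without prior activation.
From cyclohexyl–OH₂⁺ the leaving group is H₂O (pKₐ(H₃O⁺) ≈ -1.7). Neutral; leaves from a protonated alcohol (R–OH₂⁺).
(In practice cyclohexyl–OH₂⁺ is made from cyclohexyl–OH by protonation with strong acid, converting the leaving group from hydroxide to neutral water.)

cyclohexyl–OH₂⁺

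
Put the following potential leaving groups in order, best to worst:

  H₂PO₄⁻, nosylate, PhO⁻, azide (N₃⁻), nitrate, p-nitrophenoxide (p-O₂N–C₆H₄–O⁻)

nosylate > nitrate > H₂PO₄⁻ > azide (N₃⁻) > p-nitrophenoxide (p-O₂N–C₆H₄–O⁻) > PhO⁻

The more stable X⁻ (or X) is on its own — i.e. the weaker a base it is — the better a leaving group it makes.
nosylate: pKₐ(p-O₂NC₆H₄SO₃H) ≈ -3.5
nitrate: pKₐ(HNO₃) ≈ -1.3
H₂PO₄⁻: pKₐ(H₃PO₄) ≈ 2.1
azide (N₃⁻): pKₐ(HN₃) ≈ 4.7
p-nitrophenoxide (p-O₂N–C₆H₄–O⁻): pKₐ(p-nitrophenol) ≈ 7.2
PhO⁻: pKₐ(C₆H₅OH (phenol)) ≈ 10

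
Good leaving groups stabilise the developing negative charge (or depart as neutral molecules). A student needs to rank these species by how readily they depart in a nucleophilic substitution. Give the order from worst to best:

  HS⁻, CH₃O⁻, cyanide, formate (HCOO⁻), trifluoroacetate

CH₃O⁻ < cyanide < HS⁻ < formate (HCOO⁻) < trifluoroacetate

Leaving-group ability tracks the stability of the departed species; conjugate-acid pKₐ is the usual yardstick (lower pKₐ → better LG).
trifluoroacetate: pKₐ(CF₃COOH) ≈ 0.2
formate (HCOO⁻): pKₐ(HCOOH) ≈ 3.8 — resonance-stabilised carboxylate
HS⁻: pKₐ(H₂S) ≈ 7
cyanide: pKₐ(HCN) ≈ 9.2
CH₃O⁻: pKₐ(CH₃OH) ≈ 15.5
Reversing gives the worst-to-best order requested.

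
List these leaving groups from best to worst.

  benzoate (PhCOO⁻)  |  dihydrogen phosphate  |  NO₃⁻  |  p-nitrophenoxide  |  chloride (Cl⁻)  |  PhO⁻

chloride (Cl⁻) > NO₃⁻ > dihydrogen phosphate > benzoate (PhCOO⁻) > p-nitrophenoxide > PhO⁻

chloride (Cl⁻): pKₐ(HCl) ≈ -7
NO₃⁻: pKₐ(HNO₃) ≈ -1.3 — resonance-delocalised over three oxygens
dihydrogen phosphate: pKₐ(H₃PO₄) ≈ 2.1
benzoate (PhCOO⁻): pKₐ(C₆H₅COOH) ≈ 4.2 — aryl carboxylate
p-nitrophenoxide: pKₐ(p-nitrophenol) ≈ 7.2
PhO⁻: pKₐ(C₆H₅OH (phenol)) ≈ 10 — resonance into the ring helps, but still a poor LG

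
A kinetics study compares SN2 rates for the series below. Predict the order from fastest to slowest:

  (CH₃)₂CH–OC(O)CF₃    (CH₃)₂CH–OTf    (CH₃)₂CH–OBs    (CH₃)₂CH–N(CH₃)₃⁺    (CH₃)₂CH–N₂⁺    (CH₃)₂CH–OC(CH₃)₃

The skeletons are identical, so relative rate is governed entirely by leaving-group ability.
The more stable X⁻ (or X) is on its own — i.e. the weaker a base it is — the better a leaving group it makes.
(CH₃)₂CH–N₂⁺ loses N₂: no meaningful conjugate acid; N₂ departs as an exceptionally stable neutral molecule
(CH₃)₂CH–OTf loses OTf⁻: pKₐ(CF₃SO₃H (triflic acid)) ≈ -14
(CH₃)₂CH–OBs loses OBs⁻: pKₐ(p-BrC₆H₄SO₃H) ≈ -2.8
(CH₃)₂CH–OC(O)CF₃ loses CF₃COO⁻: pKₐ(CF₃COOH) ≈ 0.2
(CH₃)₂CH–N(CH₃)₃⁺ loses NR'₃: pKₐ(R'₃NH⁺) ≈ 10.7
(CH₃)₂CH–OC(CH₃)₃ loses (CH₃)₃CO⁻: pKₐ(t-BuOH) ≈ 18

(CH₃)₂CH–N₂⁺ > (CH₃)₂CH–OTf > (CH₃)₂CH–OBs > (CH₃)₂CH–OC(O)CF₃ > (CH₃)₂CH–N(CH₃)₃⁺ > (CH₃)₂CH–OC(CH₃)₃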